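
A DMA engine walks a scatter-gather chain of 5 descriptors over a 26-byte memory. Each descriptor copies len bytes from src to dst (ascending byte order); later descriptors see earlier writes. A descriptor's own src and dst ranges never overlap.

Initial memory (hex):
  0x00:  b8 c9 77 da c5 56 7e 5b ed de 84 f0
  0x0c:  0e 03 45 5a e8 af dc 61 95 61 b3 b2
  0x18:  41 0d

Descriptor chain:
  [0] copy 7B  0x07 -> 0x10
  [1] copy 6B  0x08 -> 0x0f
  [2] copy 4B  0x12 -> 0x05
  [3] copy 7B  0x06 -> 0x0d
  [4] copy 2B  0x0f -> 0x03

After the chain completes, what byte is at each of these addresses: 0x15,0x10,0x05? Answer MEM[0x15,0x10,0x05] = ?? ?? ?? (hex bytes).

D0: mem[0x10..0x16] <- [5b ed de 84 f0 0e 03]
D1: mem[0x0f..0x14] <- [ed de 84 f0 0e 03]
D2: mem[0x05..0x08] <- [f0 0e 03 0e]
D3: mem[0x0d..0x13] <- [0e 03 0e de 84 f0 0e]
D4: mem[0x03..0x04] <- [0e de]
query mem[0x15]=0x0e, mem[0x10]=0xde, mem[0x05]=0xf0

MEM[0x15,0x10,0x05] = 0e de f0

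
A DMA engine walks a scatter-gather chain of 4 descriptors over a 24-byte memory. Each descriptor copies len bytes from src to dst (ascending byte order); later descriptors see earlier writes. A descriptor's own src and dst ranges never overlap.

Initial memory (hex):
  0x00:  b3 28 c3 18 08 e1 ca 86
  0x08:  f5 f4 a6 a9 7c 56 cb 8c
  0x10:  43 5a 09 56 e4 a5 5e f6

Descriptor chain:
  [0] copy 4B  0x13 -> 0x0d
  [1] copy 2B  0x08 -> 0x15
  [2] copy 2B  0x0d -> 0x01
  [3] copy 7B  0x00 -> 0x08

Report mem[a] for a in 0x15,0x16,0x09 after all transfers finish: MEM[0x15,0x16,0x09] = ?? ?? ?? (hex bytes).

MEM[0x15,0x16,0x09] = f5 f4 56

D0: mem[0x0d..0x10] <- [56 e4 a5 5e]
D1: mem[0x15..0x16] <- [f5 f4]
D2: mem[0x01..0x02] <- [56 e4]
D3: mem[0x08..0x0e] <- [b3 56 e4 18 08 e1 ca]
query mem[0x15]=0xf5, mem[0x16]=0xf4, mem[0x09]=0x56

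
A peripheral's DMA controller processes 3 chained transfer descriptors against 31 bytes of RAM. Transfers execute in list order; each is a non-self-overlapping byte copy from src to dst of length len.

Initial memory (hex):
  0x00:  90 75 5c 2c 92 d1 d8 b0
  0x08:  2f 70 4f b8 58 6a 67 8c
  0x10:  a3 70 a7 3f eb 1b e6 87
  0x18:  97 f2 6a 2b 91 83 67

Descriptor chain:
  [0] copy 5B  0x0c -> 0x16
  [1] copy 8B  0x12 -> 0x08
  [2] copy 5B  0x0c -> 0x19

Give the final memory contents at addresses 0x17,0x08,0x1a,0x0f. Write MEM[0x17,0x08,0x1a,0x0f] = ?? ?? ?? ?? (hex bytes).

  after D0: wrote 5B at 0x16 = 586a678ca3
  after D1: wrote 8B at 0x08 = a73feb1b586a678c
  after D2: wrote 5B at 0x19 = 586a678ca3
query mem[0x17]=0x6a, mem[0x08]=0xa7, mem[0x1a]=0x6a, mem[0x0f]=0x8c

MEM[0x17,0x08,0x1a,0x0f] = 6a a7 6a 8c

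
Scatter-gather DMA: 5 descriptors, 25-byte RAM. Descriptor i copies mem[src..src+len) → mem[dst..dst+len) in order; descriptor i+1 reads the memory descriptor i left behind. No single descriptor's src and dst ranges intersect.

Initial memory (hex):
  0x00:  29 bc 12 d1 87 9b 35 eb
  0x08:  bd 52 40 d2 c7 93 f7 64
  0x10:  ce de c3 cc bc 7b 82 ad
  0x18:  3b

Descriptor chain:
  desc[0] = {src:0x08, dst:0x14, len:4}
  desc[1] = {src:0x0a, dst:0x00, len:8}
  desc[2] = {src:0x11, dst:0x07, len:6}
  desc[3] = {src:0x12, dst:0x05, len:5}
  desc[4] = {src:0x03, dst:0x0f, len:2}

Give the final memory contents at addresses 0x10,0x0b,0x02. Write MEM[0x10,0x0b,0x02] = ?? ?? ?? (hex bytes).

MEM[0x10,0x0b,0x02] = f7 52 c7

#0 dst[0x14+4] := {0xbd,0x52,0x40,0xd2}
#1 dst[0x00+8] := {0x40,0xd2,0xc7,0x93,0xf7,0x64,0xce,0xde}
#2 dst[0x07+6] := {0xde,0xc3,0xcc,0xbd,0x52,0x40}
#3 dst[0x05+5] := {0xc3,0xcc,0xbd,0x52,0x40}
#4 dst[0x0f+2] := {0x93,0xf7}
query mem[0x10]=0xf7, mem[0x0b]=0x52, mem[0x02]=0xc7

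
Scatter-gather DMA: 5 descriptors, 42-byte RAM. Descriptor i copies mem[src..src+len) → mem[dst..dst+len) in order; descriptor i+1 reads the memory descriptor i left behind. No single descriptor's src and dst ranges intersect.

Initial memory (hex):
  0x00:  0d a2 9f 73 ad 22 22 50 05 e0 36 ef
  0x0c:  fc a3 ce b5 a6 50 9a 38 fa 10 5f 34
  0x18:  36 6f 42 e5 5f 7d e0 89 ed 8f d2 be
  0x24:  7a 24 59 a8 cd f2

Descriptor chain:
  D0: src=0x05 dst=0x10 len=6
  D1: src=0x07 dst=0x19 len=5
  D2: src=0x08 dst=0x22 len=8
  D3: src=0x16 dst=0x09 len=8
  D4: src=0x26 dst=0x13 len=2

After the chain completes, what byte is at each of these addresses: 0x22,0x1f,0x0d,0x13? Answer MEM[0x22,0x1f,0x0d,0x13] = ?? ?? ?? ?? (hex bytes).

D0: mem[0x10..0x15] <- [22 22 50 05 e0 36]
D1: mem[0x19..0x1d] <- [50 05 e0 36 ef]
D2: mem[0x22..0x29] <- [05 e0 36 ef fc a3 ce b5]
D3: mem[0x09..0x10] <- [5f 34 36 50 05 e0 36 ef]
D4: mem[0x13..0x14] <- [fc a3]
query mem[0x22]=0x05, mem[0x1f]=0x89, mem[0x0d]=0x05, mem[0x13]=0xfc

MEM[0x22,0x1f,0x0d,0x13] = 05 89 05 fc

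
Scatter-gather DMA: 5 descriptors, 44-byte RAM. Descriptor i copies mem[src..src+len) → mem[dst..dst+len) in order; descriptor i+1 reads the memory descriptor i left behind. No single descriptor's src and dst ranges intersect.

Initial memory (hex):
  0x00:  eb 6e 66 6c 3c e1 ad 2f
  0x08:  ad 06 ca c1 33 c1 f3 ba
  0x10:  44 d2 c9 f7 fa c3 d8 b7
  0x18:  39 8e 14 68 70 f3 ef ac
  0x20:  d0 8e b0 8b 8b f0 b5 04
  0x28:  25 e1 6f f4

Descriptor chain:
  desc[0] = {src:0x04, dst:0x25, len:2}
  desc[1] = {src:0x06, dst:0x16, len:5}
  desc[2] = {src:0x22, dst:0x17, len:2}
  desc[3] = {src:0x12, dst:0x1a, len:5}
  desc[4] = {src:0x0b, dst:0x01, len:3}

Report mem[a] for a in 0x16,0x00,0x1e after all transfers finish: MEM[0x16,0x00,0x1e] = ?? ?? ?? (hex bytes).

MEM[0x16,0x00,0x1e] = ad eb ad

D0: mem[0x25..0x26] <- [3c e1]
D1: mem[0x16..0x1a] <- [ad 2f ad 06 ca]
D2: mem[0x17..0x18] <- [b0 8b]
D3: mem[0x1a..0x1e] <- [c9 f7 fa c3 ad]
D4: mem[0x01..0x03] <- [c1 33 c1]
query mem[0x16]=0xad, mem[0x00]=0xeb, mem[0x1e]=0xad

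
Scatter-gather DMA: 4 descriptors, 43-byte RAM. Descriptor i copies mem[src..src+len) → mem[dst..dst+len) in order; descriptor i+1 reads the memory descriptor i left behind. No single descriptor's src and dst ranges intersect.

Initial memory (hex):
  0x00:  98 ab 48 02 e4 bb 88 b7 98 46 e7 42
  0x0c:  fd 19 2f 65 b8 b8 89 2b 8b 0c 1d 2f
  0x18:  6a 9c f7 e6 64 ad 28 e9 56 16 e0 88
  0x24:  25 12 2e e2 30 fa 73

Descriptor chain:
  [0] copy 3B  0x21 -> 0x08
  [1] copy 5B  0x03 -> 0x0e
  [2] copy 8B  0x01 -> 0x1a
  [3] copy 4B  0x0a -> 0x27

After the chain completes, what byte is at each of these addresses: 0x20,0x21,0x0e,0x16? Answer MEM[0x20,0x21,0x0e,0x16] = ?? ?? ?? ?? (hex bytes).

D0: mem[0x08..0x0a] <- [16 e0 88]
D1: mem[0x0e..0x12] <- [02 e4 bb 88 b7]
D2: mem[0x1a..0x21] <- [ab 48 02 e4 bb 88 b7 16]
D3: mem[0x27..0x2a] <- [88 42 fd 19]
query mem[0x20]=0xb7, mem[0x21]=0x16, mem[0x0e]=0x02, mem[0x16]=0x1d

MEM[0x20,0x21,0x0e,0x16] = b7 16 02 1d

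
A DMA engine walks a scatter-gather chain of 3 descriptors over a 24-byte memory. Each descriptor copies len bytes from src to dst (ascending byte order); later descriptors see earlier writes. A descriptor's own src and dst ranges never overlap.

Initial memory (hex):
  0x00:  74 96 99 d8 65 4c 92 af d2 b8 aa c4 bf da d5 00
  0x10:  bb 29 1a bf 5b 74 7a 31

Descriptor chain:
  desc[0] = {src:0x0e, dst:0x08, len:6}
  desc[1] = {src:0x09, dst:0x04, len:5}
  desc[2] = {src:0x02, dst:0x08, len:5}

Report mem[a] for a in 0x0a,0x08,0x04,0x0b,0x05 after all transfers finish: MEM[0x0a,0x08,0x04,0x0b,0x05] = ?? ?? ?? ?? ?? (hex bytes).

  after D0: wrote 6B at 0x08 = d500bb291abf
  after D1: wrote 5B at 0x04 = 00bb291abf
  after D2: wrote 5B at 0x08 = 99d800bb29
query mem[0x0a]=0x00, mem[0x08]=0x99, mem[0x04]=0x00, mem[0x0b]=0xbb, mem[0x05]=0xbb

MEM[0x0a,0x08,0x04,0x0b,0x05] = 00 99 00 bb bb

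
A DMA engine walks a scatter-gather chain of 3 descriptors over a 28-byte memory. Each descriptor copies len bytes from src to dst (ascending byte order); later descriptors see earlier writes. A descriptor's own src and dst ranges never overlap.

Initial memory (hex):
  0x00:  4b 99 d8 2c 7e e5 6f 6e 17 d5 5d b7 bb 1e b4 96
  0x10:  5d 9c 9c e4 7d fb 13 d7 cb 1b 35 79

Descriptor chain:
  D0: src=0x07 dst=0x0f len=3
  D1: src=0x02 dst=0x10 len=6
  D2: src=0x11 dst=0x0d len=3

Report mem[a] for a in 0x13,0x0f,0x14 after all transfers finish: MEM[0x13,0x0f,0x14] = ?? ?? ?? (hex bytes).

#0 dst[0x0f+3] := {0x6e,0x17,0xd5}
#1 dst[0x10+6] := {0xd8,0x2c,0x7e,0xe5,0x6f,0x6e}
#2 dst[0x0d+3] := {0x2c,0x7e,0xe5}
query mem[0x13]=0xe5, mem[0x0f]=0xe5, mem[0x14]=0x6f

MEM[0x13,0x0f,0x14] = e5 e5 6f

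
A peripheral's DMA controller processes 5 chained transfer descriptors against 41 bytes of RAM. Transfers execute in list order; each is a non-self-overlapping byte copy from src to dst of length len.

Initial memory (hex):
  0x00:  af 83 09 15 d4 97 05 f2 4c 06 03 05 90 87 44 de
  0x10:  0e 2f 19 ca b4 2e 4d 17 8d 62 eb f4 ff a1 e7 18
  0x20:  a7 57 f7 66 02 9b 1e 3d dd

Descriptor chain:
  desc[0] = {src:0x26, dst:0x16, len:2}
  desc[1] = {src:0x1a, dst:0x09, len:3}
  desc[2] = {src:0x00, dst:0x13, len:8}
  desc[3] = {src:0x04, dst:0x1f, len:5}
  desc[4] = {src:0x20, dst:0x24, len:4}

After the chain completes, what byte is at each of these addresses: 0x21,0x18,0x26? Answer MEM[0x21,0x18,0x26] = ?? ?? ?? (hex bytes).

MEM[0x21,0x18,0x26] = 05 97 f2

D0: mem[0x16..0x17] <- [1e 3d]
D1: mem[0x09..0x0b] <- [eb f4 ff]
D2: mem[0x13..0x1a] <- [af 83 09 15 d4 97 05 f2]
D3: mem[0x1f..0x23] <- [d4 97 05 f2 4c]
D4: mem[0x24..0x27] <- [97 05 f2 4c]
query mem[0x21]=0x05, mem[0x18]=0x97, mem[0x26]=0xf2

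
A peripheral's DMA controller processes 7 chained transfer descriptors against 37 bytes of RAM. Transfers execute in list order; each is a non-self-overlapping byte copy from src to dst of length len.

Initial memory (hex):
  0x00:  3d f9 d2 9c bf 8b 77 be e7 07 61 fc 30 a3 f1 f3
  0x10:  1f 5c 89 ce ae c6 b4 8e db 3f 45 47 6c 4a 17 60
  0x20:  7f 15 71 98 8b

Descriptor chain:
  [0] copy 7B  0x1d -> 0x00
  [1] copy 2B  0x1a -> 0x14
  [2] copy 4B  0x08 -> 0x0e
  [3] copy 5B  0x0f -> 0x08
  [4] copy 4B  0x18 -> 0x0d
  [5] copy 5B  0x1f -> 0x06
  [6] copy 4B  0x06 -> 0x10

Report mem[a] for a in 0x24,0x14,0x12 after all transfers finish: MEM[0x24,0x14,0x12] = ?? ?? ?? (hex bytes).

MEM[0x24,0x14,0x12] = 8b 45 15

#0 dst[0x00+7] := {0x4a,0x17,0x60,0x7f,0x15,0x71,0x98}
#1 dst[0x14+2] := {0x45,0x47}
#2 dst[0x0e+4] := {0xe7,0x07,0x61,0xfc}
#3 dst[0x08+5] := {0x07,0x61,0xfc,0x89,0xce}
#4 dst[0x0d+4] := {0xdb,0x3f,0x45,0x47}
#5 dst[0x06+5] := {0x60,0x7f,0x15,0x71,0x98}
#6 dst[0x10+4] := {0x60,0x7f,0x15,0x71}
query mem[0x24]=0x8b, mem[0x14]=0x45, mem[0x12]=0x15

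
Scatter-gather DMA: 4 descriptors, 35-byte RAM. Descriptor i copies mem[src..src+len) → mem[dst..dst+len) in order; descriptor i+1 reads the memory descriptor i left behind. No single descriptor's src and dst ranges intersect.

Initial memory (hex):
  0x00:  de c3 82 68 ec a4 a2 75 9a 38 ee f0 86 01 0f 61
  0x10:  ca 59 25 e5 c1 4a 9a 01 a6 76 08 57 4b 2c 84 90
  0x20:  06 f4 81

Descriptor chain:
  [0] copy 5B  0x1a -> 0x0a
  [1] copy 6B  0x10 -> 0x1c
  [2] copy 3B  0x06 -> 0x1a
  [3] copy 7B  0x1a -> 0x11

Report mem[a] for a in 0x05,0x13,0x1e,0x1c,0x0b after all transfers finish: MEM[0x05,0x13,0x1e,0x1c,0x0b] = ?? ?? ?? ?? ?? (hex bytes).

D0: mem[0x0a..0x0e] <- [08 57 4b 2c 84]
D1: mem[0x1c..0x21] <- [ca 59 25 e5 c1 4a]
D2: mem[0x1a..0x1c] <- [a2 75 9a]
D3: mem[0x11..0x17] <- [a2 75 9a 59 25 e5 c1]
query mem[0x05]=0xa4, mem[0x13]=0x9a, mem[0x1e]=0x25, mem[0x1c]=0x9a, mem[0x0b]=0x57

MEM[0x05,0x13,0x1e,0x1c,0x0b] = a4 9a 25 9a 57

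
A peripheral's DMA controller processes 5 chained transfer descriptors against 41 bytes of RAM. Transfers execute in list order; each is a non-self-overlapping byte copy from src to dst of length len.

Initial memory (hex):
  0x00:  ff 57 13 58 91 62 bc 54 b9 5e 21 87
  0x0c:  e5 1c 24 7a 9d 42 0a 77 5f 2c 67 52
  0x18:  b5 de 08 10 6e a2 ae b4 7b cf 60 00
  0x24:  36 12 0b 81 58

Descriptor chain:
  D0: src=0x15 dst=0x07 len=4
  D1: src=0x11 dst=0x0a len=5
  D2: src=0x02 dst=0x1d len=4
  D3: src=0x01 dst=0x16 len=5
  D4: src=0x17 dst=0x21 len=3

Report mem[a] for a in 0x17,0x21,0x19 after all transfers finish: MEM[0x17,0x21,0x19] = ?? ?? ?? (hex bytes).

MEM[0x17,0x21,0x19] = 13 13 91

  after D0: wrote 4B at 0x07 = 2c6752b5
  after D1: wrote 5B at 0x0a = 420a775f2c
  after D2: wrote 4B at 0x1d = 13589162
  after D3: wrote 5B at 0x16 = 5713589162
  after D4: wrote 3B at 0x21 = 135891
query mem[0x17]=0x13, mem[0x21]=0x13, mem[0x19]=0x91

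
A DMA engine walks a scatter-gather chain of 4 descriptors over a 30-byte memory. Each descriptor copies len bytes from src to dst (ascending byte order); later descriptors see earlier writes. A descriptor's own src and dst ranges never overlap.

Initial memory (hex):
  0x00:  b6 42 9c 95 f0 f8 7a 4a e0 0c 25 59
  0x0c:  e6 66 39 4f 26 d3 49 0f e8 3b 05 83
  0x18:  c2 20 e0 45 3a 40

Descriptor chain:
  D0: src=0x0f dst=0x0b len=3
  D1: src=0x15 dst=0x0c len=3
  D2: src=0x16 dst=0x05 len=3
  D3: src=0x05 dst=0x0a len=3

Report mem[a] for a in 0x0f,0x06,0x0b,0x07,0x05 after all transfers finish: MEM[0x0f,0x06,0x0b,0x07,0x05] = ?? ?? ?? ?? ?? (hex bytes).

MEM[0x0f,0x06,0x0b,0x07,0x05] = 4f 83 83 c2 05

  after D0: wrote 3B at 0x0b = 4f26d3
  after D1: wrote 3B at 0x0c = 3b0583
  after D2: wrote 3B at 0x05 = 0583c2
  after D3: wrote 3B at 0x0a = 0583c2
query mem[0x0f]=0x4f, mem[0x06]=0x83, mem[0x0b]=0x83, mem[0x07]=0xc2, mem[0x05]=0x05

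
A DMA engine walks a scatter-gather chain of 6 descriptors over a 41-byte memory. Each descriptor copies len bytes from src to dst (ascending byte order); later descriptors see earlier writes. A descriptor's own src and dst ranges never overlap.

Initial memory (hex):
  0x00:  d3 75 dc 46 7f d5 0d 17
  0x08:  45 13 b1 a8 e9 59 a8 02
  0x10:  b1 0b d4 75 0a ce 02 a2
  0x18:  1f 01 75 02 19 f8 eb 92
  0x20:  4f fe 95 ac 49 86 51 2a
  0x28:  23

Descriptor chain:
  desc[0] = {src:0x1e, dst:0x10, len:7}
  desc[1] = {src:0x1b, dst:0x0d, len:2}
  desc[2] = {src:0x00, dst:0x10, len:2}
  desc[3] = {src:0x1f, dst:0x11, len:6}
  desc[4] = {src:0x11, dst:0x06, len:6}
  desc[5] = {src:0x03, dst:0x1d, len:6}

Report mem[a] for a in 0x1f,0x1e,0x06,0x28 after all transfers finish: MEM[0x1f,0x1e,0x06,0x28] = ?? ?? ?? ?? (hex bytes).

[0] 0x1e->0x10 len=7 : eb 92 4f fe 95 ac 49
[1] 0x1b->0x0d len=2 : 02 19
[2] 0x00->0x10 len=2 : d3 75
[3] 0x1f->0x11 len=6 : 92 4f fe 95 ac 49
[4] 0x11->0x06 len=6 : 92 4f fe 95 ac 49
[5] 0x03->0x1d len=6 : 46 7f d5 92 4f fe
query mem[0x1f]=0xd5, mem[0x1e]=0x7f, mem[0x06]=0x92, mem[0x28]=0x23

MEM[0x1f,0x1e,0x06,0x28] = d5 7f 92 23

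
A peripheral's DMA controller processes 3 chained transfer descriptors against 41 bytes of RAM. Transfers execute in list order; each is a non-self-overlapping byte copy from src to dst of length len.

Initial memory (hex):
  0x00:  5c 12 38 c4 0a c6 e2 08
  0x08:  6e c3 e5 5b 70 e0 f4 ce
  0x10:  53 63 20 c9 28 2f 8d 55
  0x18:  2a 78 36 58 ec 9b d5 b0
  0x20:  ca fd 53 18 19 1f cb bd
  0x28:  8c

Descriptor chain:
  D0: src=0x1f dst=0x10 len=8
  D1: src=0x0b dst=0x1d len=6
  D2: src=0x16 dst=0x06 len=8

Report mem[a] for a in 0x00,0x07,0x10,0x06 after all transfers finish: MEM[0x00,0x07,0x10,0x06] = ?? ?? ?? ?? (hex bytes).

MEM[0x00,0x07,0x10,0x06] = 5c cb b0 1f

[0] 0x1f->0x10 len=8 : b0 ca fd 53 18 19 1f cb
[1] 0x0b->0x1d len=6 : 5b 70 e0 f4 ce b0
[2] 0x16->0x06 len=8 : 1f cb 2a 78 36 58 ec 5b
query mem[0x00]=0x5c, mem[0x07]=0xcb, mem[0x10]=0xb0, mem[0x06]=0x1f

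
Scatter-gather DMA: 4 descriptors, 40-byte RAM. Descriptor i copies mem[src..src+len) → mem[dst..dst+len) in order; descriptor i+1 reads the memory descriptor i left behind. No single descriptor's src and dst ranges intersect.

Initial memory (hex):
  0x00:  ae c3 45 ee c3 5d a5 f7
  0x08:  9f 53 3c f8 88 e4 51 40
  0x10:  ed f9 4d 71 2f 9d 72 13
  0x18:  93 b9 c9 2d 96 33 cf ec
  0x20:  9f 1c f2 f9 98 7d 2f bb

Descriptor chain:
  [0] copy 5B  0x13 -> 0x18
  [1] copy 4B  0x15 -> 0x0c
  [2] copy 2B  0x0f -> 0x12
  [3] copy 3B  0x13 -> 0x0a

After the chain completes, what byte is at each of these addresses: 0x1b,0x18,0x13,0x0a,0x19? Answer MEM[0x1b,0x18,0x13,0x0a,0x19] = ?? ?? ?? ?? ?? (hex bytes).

MEM[0x1b,0x18,0x13,0x0a,0x19] = 72 71 ed ed 2f

D0: mem[0x18..0x1c] <- [71 2f 9d 72 13]
D1: mem[0x0c..0x0f] <- [9d 72 13 71]
D2: mem[0x12..0x13] <- [71 ed]
D3: mem[0x0a..0x0c] <- [ed 2f 9d]
query mem[0x1b]=0x72, mem[0x18]=0x71, mem[0x13]=0xed, mem[0x0a]=0xed, mem[0x19]=0x2f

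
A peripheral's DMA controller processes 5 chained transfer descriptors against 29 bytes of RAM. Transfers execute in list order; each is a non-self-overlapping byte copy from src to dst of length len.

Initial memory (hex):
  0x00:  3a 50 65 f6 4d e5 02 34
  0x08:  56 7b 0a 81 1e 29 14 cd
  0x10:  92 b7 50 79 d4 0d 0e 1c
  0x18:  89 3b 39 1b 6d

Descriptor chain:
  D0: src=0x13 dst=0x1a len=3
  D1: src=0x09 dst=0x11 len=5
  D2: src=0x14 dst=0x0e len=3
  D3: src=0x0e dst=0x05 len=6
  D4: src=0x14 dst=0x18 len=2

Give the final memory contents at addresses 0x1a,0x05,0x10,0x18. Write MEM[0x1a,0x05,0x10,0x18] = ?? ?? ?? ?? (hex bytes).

MEM[0x1a,0x05,0x10,0x18] = 79 1e 0e 1e

D0: mem[0x1a..0x1c] <- [79 d4 0d]
D1: mem[0x11..0x15] <- [7b 0a 81 1e 29]
D2: mem[0x0e..0x10] <- [1e 29 0e]
D3: mem[0x05..0x0a] <- [1e 29 0e 7b 0a 81]
D4: mem[0x18..0x19] <- [1e 29]
query mem[0x1a]=0x79, mem[0x05]=0x1e, mem[0x10]=0x0e, mem[0x18]=0x1e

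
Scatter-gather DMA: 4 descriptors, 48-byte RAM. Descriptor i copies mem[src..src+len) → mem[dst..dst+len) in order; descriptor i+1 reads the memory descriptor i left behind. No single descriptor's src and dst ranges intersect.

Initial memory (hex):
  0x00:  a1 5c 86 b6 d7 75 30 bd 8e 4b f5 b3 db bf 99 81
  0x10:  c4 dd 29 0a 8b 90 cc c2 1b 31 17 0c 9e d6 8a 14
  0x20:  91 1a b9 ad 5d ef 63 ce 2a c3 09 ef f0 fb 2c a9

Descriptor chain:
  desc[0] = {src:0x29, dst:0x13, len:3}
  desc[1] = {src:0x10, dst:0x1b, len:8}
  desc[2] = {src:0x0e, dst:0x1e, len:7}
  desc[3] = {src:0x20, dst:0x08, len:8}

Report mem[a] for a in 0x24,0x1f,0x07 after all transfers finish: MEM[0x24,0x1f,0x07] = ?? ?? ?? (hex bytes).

  after D0: wrote 3B at 0x13 = c309ef
  after D1: wrote 8B at 0x1b = c4dd29c309efccc2
  after D2: wrote 7B at 0x1e = 9981c4dd29c309
  after D3: wrote 8B at 0x08 = c4dd29c309ef63ce
query mem[0x24]=0x09, mem[0x1f]=0x81, mem[0x07]=0xbd

MEM[0x24,0x1f,0x07] = 09 81 bd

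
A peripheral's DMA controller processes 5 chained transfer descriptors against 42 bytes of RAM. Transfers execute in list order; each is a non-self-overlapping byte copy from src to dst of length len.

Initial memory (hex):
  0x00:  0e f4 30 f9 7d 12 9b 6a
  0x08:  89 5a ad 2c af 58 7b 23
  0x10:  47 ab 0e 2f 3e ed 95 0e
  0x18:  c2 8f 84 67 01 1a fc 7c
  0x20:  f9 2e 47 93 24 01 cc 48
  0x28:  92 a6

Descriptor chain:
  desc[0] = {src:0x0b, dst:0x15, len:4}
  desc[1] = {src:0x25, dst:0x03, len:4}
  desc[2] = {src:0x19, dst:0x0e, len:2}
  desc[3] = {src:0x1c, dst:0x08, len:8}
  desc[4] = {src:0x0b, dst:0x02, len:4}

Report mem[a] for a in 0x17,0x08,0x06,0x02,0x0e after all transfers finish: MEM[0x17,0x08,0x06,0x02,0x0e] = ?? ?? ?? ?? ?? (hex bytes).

[0] 0x0b->0x15 len=4 : 2c af 58 7b
[1] 0x25->0x03 len=4 : 01 cc 48 92
[2] 0x19->0x0e len=2 : 8f 84
[3] 0x1c->0x08 len=8 : 01 1a fc 7c f9 2e 47 93
[4] 0x0b->0x02 len=4 : 7c f9 2e 47
query mem[0x17]=0x58, mem[0x08]=0x01, mem[0x06]=0x92, mem[0x02]=0x7c, mem[0x0e]=0x47

MEM[0x17,0x08,0x06,0x02,0x0e] = 58 01 92 7c 47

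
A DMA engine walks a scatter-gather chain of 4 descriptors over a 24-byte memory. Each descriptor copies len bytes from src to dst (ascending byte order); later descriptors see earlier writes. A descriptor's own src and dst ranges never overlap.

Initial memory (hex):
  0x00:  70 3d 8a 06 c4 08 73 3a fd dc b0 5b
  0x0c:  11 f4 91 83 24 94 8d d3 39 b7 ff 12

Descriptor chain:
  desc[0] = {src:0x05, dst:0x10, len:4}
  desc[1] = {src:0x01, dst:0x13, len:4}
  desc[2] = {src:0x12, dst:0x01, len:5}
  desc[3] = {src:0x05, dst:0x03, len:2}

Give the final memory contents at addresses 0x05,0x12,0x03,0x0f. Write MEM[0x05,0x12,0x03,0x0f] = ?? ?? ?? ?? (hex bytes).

MEM[0x05,0x12,0x03,0x0f] = c4 3a c4 83

[0] 0x05->0x10 len=4 : 08 73 3a fd
[1] 0x01->0x13 len=4 : 3d 8a 06 c4
[2] 0x12->0x01 len=5 : 3a 3d 8a 06 c4
[3] 0x05->0x03 len=2 : c4 73
query mem[0x05]=0xc4, mem[0x12]=0x3a, mem[0x03]=0xc4, mem[0x0f]=0x83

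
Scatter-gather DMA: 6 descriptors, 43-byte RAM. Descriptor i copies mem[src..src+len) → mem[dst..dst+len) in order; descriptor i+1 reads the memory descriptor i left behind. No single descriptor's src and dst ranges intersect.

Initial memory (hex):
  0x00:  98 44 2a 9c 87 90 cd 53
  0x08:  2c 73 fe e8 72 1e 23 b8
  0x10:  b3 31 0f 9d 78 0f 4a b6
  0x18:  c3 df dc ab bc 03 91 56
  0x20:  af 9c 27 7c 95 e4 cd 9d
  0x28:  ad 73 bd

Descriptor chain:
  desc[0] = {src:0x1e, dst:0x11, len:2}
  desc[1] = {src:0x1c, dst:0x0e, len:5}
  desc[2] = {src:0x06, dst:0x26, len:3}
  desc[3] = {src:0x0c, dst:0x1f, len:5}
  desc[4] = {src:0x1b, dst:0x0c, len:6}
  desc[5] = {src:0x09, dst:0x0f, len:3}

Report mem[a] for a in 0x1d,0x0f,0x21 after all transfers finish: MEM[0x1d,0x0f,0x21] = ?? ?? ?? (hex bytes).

D0: mem[0x11..0x12] <- [91 56]
D1: mem[0x0e..0x12] <- [bc 03 91 56 af]
D2: mem[0x26..0x28] <- [cd 53 2c]
D3: mem[0x1f..0x23] <- [72 1e bc 03 91]
D4: mem[0x0c..0x11] <- [ab bc 03 91 72 1e]
D5: mem[0x0f..0x11] <- [73 fe e8]
query mem[0x1d]=0x03, mem[0x0f]=0x73, mem[0x21]=0xbc

MEM[0x1d,0x0f,0x21] = 03 73 bc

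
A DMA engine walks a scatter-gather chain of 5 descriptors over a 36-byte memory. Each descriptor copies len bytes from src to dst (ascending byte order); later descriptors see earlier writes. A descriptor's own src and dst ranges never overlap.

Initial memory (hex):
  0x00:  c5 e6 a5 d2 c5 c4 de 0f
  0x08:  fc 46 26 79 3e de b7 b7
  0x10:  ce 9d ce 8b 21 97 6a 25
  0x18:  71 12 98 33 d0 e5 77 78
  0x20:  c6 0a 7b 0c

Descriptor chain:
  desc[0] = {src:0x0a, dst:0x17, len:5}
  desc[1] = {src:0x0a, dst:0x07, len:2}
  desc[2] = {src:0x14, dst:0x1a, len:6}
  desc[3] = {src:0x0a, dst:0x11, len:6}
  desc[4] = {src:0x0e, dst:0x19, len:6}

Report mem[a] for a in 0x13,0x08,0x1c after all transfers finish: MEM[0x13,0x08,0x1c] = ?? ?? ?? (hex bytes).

MEM[0x13,0x08,0x1c] = 3e 79 26

D0: mem[0x17..0x1b] <- [26 79 3e de b7]
D1: mem[0x07..0x08] <- [26 79]
D2: mem[0x1a..0x1f] <- [21 97 6a 26 79 3e]
D3: mem[0x11..0x16] <- [26 79 3e de b7 b7]
D4: mem[0x19..0x1e] <- [b7 b7 ce 26 79 3e]
query mem[0x13]=0x3e, mem[0x08]=0x79, mem[0x1c]=0x26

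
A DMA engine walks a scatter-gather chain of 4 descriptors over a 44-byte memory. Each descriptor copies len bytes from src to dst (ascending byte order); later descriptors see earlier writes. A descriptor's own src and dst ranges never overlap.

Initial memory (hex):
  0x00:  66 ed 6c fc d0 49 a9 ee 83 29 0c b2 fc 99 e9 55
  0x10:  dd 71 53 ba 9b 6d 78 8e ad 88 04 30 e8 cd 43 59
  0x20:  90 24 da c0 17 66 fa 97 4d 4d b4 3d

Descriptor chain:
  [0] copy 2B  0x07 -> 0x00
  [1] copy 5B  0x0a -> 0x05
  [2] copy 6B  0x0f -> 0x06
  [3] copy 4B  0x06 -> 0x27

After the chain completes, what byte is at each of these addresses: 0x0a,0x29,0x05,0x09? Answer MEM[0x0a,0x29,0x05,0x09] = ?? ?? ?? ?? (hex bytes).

[0] 0x07->0x00 len=2 : ee 83
[1] 0x0a->0x05 len=5 : 0c b2 fc 99 e9
[2] 0x0f->0x06 len=6 : 55 dd 71 53 ba 9b
[3] 0x06->0x27 len=4 : 55 dd 71 53
query mem[0x0a]=0xba, mem[0x29]=0x71, mem[0x05]=0x0c, mem[0x09]=0x53

MEM[0x0a,0x29,0x05,0x09] = ba 71 0c 53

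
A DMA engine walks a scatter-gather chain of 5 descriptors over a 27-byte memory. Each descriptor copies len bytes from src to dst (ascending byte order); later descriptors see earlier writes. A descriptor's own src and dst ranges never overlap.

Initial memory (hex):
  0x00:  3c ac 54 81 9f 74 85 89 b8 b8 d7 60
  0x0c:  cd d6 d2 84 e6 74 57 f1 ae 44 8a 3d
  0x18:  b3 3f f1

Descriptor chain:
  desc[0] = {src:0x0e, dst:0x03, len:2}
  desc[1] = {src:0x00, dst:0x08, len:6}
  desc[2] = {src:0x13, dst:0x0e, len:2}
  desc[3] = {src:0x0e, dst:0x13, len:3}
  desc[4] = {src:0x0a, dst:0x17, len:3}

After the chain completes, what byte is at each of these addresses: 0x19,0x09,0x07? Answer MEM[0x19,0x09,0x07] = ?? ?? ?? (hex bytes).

MEM[0x19,0x09,0x07] = 84 ac 89

  after D0: wrote 2B at 0x03 = d284
  after D1: wrote 6B at 0x08 = 3cac54d28474
  after D2: wrote 2B at 0x0e = f1ae
  after D3: wrote 3B at 0x13 = f1aee6
  after D4: wrote 3B at 0x17 = 54d284
query mem[0x19]=0x84, mem[0x09]=0xac, mem[0x07]=0x89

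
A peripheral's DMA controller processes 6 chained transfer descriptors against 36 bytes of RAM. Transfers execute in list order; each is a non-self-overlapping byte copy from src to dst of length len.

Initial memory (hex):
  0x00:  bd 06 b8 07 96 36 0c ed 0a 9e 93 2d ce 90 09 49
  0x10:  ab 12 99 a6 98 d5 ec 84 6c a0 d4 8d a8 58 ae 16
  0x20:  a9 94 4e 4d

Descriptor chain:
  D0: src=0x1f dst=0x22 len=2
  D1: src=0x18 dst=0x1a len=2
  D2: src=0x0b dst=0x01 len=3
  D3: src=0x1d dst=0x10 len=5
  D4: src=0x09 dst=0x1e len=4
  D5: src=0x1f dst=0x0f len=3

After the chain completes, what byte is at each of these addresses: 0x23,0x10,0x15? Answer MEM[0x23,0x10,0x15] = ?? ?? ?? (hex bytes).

#0 dst[0x22+2] := {0x16,0xa9}
#1 dst[0x1a+2] := {0x6c,0xa0}
#2 dst[0x01+3] := {0x2d,0xce,0x90}
#3 dst[0x10+5] := {0x58,0xae,0x16,0xa9,0x94}
#4 dst[0x1e+4] := {0x9e,0x93,0x2d,0xce}
#5 dst[0x0f+3] := {0x93,0x2d,0xce}
query mem[0x23]=0xa9, mem[0x10]=0x2d, mem[0x15]=0xd5

MEM[0x23,0x10,0x15] = a9 2d d5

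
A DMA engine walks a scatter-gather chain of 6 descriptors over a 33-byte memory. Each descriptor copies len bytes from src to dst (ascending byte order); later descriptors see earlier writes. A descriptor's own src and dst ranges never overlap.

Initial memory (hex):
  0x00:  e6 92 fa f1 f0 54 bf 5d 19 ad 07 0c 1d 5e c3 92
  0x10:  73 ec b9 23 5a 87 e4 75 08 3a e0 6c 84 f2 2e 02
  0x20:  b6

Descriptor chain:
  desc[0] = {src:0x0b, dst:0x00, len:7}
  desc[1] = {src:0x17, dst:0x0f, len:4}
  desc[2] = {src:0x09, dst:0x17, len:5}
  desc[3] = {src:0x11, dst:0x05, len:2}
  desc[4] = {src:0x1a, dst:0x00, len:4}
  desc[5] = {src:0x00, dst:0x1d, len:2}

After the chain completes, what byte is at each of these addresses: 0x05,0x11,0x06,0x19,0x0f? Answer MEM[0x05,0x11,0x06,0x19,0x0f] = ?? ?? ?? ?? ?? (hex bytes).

MEM[0x05,0x11,0x06,0x19,0x0f] = 3a 3a e0 0c 75

  after D0: wrote 7B at 0x00 = 0c1d5ec39273ec
  after D1: wrote 4B at 0x0f = 75083ae0
  after D2: wrote 5B at 0x17 = ad070c1d5e
  after D3: wrote 2B at 0x05 = 3ae0
  after D4: wrote 4B at 0x00 = 1d5e84f2
  after D5: wrote 2B at 0x1d = 1d5e
query mem[0x05]=0x3a, mem[0x11]=0x3a, mem[0x06]=0xe0, mem[0x19]=0x0c, mem[0x0f]=0x75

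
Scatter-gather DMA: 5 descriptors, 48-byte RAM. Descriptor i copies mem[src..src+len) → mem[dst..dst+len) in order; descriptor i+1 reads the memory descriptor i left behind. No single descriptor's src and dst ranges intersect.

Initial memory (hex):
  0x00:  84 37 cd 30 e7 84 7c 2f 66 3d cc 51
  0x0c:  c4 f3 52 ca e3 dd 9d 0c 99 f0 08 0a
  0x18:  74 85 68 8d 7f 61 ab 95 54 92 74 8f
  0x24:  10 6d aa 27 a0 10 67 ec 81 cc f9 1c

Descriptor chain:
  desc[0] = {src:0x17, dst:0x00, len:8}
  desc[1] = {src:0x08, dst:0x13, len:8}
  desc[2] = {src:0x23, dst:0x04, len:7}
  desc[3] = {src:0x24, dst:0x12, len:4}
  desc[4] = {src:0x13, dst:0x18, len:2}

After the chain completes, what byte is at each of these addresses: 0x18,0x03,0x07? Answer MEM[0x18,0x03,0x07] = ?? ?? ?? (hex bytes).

MEM[0x18,0x03,0x07] = 6d 68 aa

[0] 0x17->0x00 len=8 : 0a 74 85 68 8d 7f 61 ab
[1] 0x08->0x13 len=8 : 66 3d cc 51 c4 f3 52 ca
[2] 0x23->0x04 len=7 : 8f 10 6d aa 27 a0 10
[3] 0x24->0x12 len=4 : 10 6d aa 27
[4] 0x13->0x18 len=2 : 6d aa
query mem[0x18]=0x6d, mem[0x03]=0x68, mem[0x07]=0xaa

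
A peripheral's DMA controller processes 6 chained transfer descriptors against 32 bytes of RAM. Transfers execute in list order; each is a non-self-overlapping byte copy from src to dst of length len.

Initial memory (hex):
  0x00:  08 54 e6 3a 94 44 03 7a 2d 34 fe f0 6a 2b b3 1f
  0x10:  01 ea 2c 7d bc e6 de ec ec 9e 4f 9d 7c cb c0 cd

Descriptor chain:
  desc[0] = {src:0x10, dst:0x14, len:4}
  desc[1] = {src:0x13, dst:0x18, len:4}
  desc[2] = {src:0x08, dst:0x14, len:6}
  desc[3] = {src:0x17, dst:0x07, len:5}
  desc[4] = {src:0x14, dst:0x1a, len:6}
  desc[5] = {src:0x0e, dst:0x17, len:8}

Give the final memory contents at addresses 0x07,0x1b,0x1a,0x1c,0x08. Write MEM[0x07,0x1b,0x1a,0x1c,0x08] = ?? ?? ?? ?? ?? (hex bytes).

MEM[0x07,0x1b,0x1a,0x1c,0x08] = f0 2c ea 7d 6a

#0 dst[0x14+4] := {0x01,0xea,0x2c,0x7d}
#1 dst[0x18+4] := {0x7d,0x01,0xea,0x2c}
#2 dst[0x14+6] := {0x2d,0x34,0xfe,0xf0,0x6a,0x2b}
#3 dst[0x07+5] := {0xf0,0x6a,0x2b,0xea,0x2c}
#4 dst[0x1a+6] := {0x2d,0x34,0xfe,0xf0,0x6a,0x2b}
#5 dst[0x17+8] := {0xb3,0x1f,0x01,0xea,0x2c,0x7d,0x2d,0x34}
query mem[0x07]=0xf0, mem[0x1b]=0x2c, mem[0x1a]=0xea, mem[0x1c]=0x7d, mem[0x08]=0x6a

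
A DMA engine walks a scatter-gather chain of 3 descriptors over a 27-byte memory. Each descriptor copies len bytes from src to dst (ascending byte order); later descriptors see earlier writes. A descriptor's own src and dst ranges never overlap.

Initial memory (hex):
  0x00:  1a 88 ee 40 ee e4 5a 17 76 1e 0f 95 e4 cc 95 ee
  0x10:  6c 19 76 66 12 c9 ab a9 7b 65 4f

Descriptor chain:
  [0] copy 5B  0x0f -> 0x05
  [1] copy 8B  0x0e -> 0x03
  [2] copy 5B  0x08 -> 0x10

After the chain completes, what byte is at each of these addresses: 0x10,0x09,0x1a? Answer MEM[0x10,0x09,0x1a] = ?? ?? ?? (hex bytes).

MEM[0x10,0x09,0x1a] = 66 12 4f

[0] 0x0f->0x05 len=5 : ee 6c 19 76 66
[1] 0x0e->0x03 len=8 : 95 ee 6c 19 76 66 12 c9
[2] 0x08->0x10 len=5 : 66 12 c9 95 e4
query mem[0x10]=0x66, mem[0x09]=0x12, mem[0x1a]=0x4f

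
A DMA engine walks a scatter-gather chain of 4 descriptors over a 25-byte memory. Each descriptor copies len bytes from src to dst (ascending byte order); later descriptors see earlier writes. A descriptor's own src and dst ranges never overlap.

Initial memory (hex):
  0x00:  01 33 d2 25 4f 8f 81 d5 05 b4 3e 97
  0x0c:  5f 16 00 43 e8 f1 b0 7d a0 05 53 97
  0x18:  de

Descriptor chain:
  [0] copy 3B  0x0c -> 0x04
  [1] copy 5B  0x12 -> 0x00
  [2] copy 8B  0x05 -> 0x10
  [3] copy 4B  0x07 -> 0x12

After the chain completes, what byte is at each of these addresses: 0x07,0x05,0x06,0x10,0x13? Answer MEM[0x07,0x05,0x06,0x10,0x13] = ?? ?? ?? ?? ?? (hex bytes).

MEM[0x07,0x05,0x06,0x10,0x13] = d5 16 00 16 05

D0: mem[0x04..0x06] <- [5f 16 00]
D1: mem[0x00..0x04] <- [b0 7d a0 05 53]
D2: mem[0x10..0x17] <- [16 00 d5 05 b4 3e 97 5f]
D3: mem[0x12..0x15] <- [d5 05 b4 3e]
query mem[0x07]=0xd5, mem[0x05]=0x16, mem[0x06]=0x00, mem[0x10]=0x16, mem[0x13]=0x05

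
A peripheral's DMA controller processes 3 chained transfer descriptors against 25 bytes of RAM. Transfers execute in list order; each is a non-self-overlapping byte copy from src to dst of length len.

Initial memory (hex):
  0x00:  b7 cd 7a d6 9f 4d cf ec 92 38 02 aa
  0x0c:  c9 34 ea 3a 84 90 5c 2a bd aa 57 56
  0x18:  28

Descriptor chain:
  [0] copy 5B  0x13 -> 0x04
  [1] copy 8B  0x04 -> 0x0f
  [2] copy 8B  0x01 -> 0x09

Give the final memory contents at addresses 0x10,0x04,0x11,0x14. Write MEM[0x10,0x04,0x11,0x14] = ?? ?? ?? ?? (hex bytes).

[0] 0x13->0x04 len=5 : 2a bd aa 57 56
[1] 0x04->0x0f len=8 : 2a bd aa 57 56 38 02 aa
[2] 0x01->0x09 len=8 : cd 7a d6 2a bd aa 57 56
query mem[0x10]=0x56, mem[0x04]=0x2a, mem[0x11]=0xaa, mem[0x14]=0x38

MEM[0x10,0x04,0x11,0x14] = 56 2a aa 38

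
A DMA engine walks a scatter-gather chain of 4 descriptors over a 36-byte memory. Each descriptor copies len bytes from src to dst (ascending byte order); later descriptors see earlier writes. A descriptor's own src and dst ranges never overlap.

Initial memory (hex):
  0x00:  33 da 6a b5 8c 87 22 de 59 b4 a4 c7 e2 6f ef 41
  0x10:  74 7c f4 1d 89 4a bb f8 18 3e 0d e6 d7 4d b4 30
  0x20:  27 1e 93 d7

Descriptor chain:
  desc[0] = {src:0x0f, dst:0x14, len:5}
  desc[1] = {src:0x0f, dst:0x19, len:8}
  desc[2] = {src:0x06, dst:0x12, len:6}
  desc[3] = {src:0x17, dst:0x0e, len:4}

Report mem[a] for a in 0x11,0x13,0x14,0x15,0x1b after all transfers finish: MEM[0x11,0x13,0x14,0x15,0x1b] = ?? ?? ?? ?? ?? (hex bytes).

MEM[0x11,0x13,0x14,0x15,0x1b] = 74 de 59 b4 7c

#0 dst[0x14+5] := {0x41,0x74,0x7c,0xf4,0x1d}
#1 dst[0x19+8] := {0x41,0x74,0x7c,0xf4,0x1d,0x41,0x74,0x7c}
#2 dst[0x12+6] := {0x22,0xde,0x59,0xb4,0xa4,0xc7}
#3 dst[0x0e+4] := {0xc7,0x1d,0x41,0x74}
query mem[0x11]=0x74, mem[0x13]=0xde, mem[0x14]=0x59, mem[0x15]=0xb4, mem[0x1b]=0x7c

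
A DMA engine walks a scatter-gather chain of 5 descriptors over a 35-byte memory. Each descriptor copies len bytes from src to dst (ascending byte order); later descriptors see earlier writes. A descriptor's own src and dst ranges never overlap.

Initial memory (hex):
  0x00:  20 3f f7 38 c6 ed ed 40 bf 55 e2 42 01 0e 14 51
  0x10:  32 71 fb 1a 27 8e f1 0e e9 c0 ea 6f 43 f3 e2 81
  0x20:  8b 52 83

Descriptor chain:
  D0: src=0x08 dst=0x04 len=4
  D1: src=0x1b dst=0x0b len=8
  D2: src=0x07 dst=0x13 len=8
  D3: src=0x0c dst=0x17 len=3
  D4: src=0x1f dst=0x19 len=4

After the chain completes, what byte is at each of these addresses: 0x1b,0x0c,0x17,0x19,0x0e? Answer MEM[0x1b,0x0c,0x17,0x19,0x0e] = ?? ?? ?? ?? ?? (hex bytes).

  after D0: wrote 4B at 0x04 = bf55e242
  after D1: wrote 8B at 0x0b = 6f43f3e2818b5283
  after D2: wrote 8B at 0x13 = 42bf55e26f43f3e2
  after D3: wrote 3B at 0x17 = 43f3e2
  after D4: wrote 4B at 0x19 = 818b5283
query mem[0x1b]=0x52, mem[0x0c]=0x43, mem[0x17]=0x43, mem[0x19]=0x81, mem[0x0e]=0xe2

MEM[0x1b,0x0c,0x17,0x19,0x0e] = 52 43 43 81 e2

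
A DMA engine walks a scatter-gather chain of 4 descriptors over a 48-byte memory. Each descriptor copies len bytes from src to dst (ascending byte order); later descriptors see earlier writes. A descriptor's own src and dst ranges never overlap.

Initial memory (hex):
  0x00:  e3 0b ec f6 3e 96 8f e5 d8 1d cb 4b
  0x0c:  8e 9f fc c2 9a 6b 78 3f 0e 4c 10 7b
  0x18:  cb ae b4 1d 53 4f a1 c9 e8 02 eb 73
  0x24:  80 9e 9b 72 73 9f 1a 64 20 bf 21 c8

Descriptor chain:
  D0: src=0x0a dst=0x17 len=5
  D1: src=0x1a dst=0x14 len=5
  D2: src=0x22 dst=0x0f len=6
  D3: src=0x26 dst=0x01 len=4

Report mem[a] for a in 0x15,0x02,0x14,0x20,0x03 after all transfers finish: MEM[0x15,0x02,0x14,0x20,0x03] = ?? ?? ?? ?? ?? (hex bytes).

D0: mem[0x17..0x1b] <- [cb 4b 8e 9f fc]
D1: mem[0x14..0x18] <- [9f fc 53 4f a1]
D2: mem[0x0f..0x14] <- [eb 73 80 9e 9b 72]
D3: mem[0x01..0x04] <- [9b 72 73 9f]
query mem[0x15]=0xfc, mem[0x02]=0x72, mem[0x14]=0x72, mem[0x20]=0xe8, mem[0x03]=0x73

MEM[0x15,0x02,0x14,0x20,0x03] = fc 72 72 e8 73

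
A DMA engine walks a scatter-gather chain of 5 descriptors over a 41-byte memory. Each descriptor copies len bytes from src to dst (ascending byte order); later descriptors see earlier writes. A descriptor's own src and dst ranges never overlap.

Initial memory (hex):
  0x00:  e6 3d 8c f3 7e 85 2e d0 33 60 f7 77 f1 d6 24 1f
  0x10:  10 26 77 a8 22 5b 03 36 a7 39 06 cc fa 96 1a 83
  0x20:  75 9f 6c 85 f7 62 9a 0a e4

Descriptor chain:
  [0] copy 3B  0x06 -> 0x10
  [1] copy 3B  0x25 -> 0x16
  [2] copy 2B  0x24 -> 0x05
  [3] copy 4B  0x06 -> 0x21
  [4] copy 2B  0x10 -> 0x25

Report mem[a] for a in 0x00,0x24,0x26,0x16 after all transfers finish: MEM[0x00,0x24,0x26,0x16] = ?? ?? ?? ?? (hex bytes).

MEM[0x00,0x24,0x26,0x16] = e6 60 d0 62

#0 dst[0x10+3] := {0x2e,0xd0,0x33}
#1 dst[0x16+3] := {0x62,0x9a,0x0a}
#2 dst[0x05+2] := {0xf7,0x62}
#3 dst[0x21+4] := {0x62,0xd0,0x33,0x60}
#4 dst[0x25+2] := {0x2e,0xd0}
query mem[0x00]=0xe6, mem[0x24]=0x60, mem[0x26]=0xd0, mem[0x16]=0x62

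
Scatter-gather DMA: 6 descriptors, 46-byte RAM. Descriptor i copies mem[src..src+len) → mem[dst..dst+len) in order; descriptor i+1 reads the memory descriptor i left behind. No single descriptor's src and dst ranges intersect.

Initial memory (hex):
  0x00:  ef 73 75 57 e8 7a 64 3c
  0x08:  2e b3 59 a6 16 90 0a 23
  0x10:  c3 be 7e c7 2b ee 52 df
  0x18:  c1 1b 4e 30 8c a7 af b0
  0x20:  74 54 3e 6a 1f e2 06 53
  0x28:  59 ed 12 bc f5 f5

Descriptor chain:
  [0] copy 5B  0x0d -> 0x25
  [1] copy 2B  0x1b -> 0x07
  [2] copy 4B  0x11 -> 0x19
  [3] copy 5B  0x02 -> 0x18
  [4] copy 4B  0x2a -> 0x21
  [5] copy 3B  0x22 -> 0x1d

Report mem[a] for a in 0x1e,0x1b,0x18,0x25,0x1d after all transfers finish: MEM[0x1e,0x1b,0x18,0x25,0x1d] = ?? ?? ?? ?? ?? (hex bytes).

MEM[0x1e,0x1b,0x18,0x25,0x1d] = f5 7a 75 90 bc

[0] 0x0d->0x25 len=5 : 90 0a 23 c3 be
[1] 0x1b->0x07 len=2 : 30 8c
[2] 0x11->0x19 len=4 : be 7e c7 2b
[3] 0x02->0x18 len=5 : 75 57 e8 7a 64
[4] 0x2a->0x21 len=4 : 12 bc f5 f5
[5] 0x22->0x1d len=3 : bc f5 f5
query mem[0x1e]=0xf5, mem[0x1b]=0x7a, mem[0x18]=0x75, mem[0x25]=0x90, mem[0x1d]=0xbc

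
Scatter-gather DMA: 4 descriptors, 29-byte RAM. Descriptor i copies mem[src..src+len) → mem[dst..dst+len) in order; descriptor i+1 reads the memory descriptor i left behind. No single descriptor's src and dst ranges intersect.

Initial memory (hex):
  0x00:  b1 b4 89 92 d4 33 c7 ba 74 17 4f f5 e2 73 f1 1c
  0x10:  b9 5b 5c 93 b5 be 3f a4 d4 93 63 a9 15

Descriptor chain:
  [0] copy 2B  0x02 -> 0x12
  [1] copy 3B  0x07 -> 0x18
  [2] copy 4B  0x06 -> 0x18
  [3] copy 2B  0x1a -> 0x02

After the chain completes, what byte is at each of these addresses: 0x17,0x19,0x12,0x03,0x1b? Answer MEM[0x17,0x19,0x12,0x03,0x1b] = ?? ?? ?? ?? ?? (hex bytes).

#0 dst[0x12+2] := {0x89,0x92}
#1 dst[0x18+3] := {0xba,0x74,0x17}
#2 dst[0x18+4] := {0xc7,0xba,0x74,0x17}
#3 dst[0x02+2] := {0x74,0x17}
query mem[0x17]=0xa4, mem[0x19]=0xba, mem[0x12]=0x89, mem[0x03]=0x17, mem[0x1b]=0x17

MEM[0x17,0x19,0x12,0x03,0x1b] = a4 ba 89 17 17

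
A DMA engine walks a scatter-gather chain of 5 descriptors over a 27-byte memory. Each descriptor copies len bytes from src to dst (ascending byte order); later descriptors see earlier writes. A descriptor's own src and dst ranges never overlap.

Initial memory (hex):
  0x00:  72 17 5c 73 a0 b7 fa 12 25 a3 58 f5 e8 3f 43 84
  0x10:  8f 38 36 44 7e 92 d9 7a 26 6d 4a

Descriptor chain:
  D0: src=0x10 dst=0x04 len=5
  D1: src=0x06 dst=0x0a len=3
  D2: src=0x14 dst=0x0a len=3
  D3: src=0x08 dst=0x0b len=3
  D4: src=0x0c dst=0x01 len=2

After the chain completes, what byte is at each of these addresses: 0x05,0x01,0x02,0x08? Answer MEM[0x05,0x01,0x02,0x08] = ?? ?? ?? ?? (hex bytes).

MEM[0x05,0x01,0x02,0x08] = 38 a3 7e 7e

#0 dst[0x04+5] := {0x8f,0x38,0x36,0x44,0x7e}
#1 dst[0x0a+3] := {0x36,0x44,0x7e}
#2 dst[0x0a+3] := {0x7e,0x92,0xd9}
#3 dst[0x0b+3] := {0x7e,0xa3,0x7e}
#4 dst[0x01+2] := {0xa3,0x7e}
query mem[0x05]=0x38, mem[0x01]=0xa3, mem[0x02]=0x7e, mem[0x08]=0x7e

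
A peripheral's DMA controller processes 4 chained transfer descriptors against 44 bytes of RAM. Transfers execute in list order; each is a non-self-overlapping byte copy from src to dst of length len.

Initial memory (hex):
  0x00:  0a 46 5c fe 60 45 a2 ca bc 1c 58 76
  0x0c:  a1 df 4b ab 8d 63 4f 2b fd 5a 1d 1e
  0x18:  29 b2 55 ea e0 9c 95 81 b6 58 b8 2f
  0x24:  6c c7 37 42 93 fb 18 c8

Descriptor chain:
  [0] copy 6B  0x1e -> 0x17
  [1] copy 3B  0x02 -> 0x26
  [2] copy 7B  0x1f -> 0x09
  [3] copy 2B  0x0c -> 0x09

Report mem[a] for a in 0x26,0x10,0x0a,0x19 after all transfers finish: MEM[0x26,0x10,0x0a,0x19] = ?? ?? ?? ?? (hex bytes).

MEM[0x26,0x10,0x0a,0x19] = 5c 8d 2f b6

  after D0: wrote 6B at 0x17 = 9581b658b82f
  after D1: wrote 3B at 0x26 = 5cfe60
  after D2: wrote 7B at 0x09 = 81b658b82f6cc7
  after D3: wrote 2B at 0x09 = b82f
query mem[0x26]=0x5c, mem[0x10]=0x8d, mem[0x0a]=0x2f, mem[0x19]=0xb6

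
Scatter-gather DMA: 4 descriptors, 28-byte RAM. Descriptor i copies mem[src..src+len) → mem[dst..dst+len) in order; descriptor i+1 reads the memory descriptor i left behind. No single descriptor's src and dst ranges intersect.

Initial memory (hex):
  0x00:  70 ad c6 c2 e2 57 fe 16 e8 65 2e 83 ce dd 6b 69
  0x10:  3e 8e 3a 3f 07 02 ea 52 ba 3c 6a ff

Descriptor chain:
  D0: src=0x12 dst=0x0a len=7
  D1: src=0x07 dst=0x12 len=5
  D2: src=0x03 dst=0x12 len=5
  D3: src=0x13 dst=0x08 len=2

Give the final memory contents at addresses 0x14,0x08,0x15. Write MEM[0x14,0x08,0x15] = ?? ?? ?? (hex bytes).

MEM[0x14,0x08,0x15] = 57 e2 fe

[0] 0x12->0x0a len=7 : 3a 3f 07 02 ea 52 ba
[1] 0x07->0x12 len=5 : 16 e8 65 3a 3f
[2] 0x03->0x12 len=5 : c2 e2 57 fe 16
[3] 0x13->0x08 len=2 : e2 57
query mem[0x14]=0x57, mem[0x08]=0xe2, mem[0x15]=0xfe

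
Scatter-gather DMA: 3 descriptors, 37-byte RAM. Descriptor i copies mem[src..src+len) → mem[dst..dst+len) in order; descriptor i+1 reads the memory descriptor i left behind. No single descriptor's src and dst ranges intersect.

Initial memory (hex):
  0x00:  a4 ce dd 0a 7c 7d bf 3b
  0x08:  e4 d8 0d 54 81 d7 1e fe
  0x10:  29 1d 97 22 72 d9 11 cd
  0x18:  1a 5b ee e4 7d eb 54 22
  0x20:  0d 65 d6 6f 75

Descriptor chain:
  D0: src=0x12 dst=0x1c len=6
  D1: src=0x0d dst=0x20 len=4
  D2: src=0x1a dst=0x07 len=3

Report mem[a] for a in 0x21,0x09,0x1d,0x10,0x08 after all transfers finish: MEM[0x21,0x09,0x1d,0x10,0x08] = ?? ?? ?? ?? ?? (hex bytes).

MEM[0x21,0x09,0x1d,0x10,0x08] = 1e 97 22 29 e4

#0 dst[0x1c+6] := {0x97,0x22,0x72,0xd9,0x11,0xcd}
#1 dst[0x20+4] := {0xd7,0x1e,0xfe,0x29}
#2 dst[0x07+3] := {0xee,0xe4,0x97}
query mem[0x21]=0x1e, mem[0x09]=0x97, mem[0x1d]=0x22, mem[0x10]=0x29, mem[0x08]=0xe4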